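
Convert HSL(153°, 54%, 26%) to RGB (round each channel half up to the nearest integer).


H=153°, S=0.54, L=0.26
C = (1-|2L-1|)×S = (1-|-0.48|)×0.54 = 0.2808
H' = H/60 = 153/60 ≈ 2.5500; X = C×(1-|H' mod 2 - 1|) = 0.15444
m = L - C/2 = 0.26 - 0.1404 = 0.1196
Sector ⌊H'⌋ = 2 → (R',G',B') = (0.0, 0.2808, 0.15444)
RGB = ((R'+m)×255, (G'+m)×255, (B'+m)×255) = (30.498, 102.102, 69.8802)
Round half up → RGB(30, 102, 70)


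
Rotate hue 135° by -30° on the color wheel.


New hue = (H + rotation) mod 360
New hue = (135 -30) mod 360
= 105 mod 360
= 105°


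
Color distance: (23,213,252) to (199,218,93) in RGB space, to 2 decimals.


d = √[(R₁-R₂)² + (G₁-G₂)² + (B₁-B₂)²]
d = √[(23-199)² + (213-218)² + (252-93)²]
d = √[30976 + 25 + 25281]
d = √56282
d ≈ 237.24


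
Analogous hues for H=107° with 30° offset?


Base hue: 107°
Left analog: (107 - 30) mod 360 = 77°
Right analog: (107 + 30) mod 360 = 137°
Analogous hues = 77° and 137°


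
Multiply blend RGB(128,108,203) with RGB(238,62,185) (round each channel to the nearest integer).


Multiply: C = A×B/255, rounded to nearest integer
R: 128×238/255 = 30464/255 ≈ 119.467 → 119
G: 108×62/255 = 6696/255 ≈ 26.259 → 26
B: 203×185/255 = 37555/255 ≈ 147.275 → 147
= RGB(119, 26, 147)


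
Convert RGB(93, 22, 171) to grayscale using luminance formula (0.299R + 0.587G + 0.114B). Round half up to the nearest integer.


Gray = 0.299×R + 0.587×G + 0.114×B
Gray = 0.299×93 + 0.587×22 + 0.114×171
Gray = 27.807 + 12.914 + 19.494
Gray = 60.215 → round half up → 60
Gray = 60


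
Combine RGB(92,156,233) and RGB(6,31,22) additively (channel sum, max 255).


Additive: each channel = min(255, C₁+C₂)
R: 92+6 = 98 → 98
G: 156+31 = 187 → 187
B: 233+22 = 255 → 255
= RGB(98, 187, 255)


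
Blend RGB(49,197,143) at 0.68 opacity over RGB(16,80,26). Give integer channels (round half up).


C = α×F + (1-α)×B, with 1-α = 0.32
R: 0.68×49 + 0.32×16 = 33.32 + 5.12 = 38.44 → 38
G: 0.68×197 + 0.32×80 = 133.96 + 25.60 = 159.56 → 160
B: 0.68×143 + 0.32×26 = 97.24 + 8.32 = 105.56 → 106
= RGB(38, 160, 106)


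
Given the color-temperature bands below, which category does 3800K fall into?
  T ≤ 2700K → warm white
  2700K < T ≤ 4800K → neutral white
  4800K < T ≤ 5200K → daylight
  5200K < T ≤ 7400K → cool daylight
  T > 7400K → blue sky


Temperature: 3800K
2700K < 3800K ≤ 4800K → neutral white
Classification: neutral white


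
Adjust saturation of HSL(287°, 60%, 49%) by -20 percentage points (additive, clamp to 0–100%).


Original S = 60%
Adjustment = -20 percentage points
New S = 60 + (-20) = 40
Clamp to [0, 100] → 40
= HSL(287°, 40%, 49%)


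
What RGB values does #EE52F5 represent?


EE → 238 (R)
52 → 82 (G)
F5 → 245 (B)
= RGB(238, 82, 245)


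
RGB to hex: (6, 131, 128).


R = 6 → 06 (hex)
G = 131 → 83 (hex)
B = 128 → 80 (hex)
Hex = #068380


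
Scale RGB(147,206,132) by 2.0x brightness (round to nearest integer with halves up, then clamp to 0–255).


Multiply each channel by 2.0, round half up, clamp to [0, 255]
R: 147×2.0 = 294 → clamp → 255
G: 206×2.0 = 412 → clamp → 255
B: 132×2.0 = 264 → clamp → 255
= RGB(255, 255, 255)


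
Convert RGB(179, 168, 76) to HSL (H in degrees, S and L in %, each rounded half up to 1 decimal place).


Normalize: R'=179/255≈0.7020, G'=168/255≈0.6588, B'=76/255≈0.2980
Max=179/255, Min=76/255, Δ=Max-Min=103/255
L = (Max+Min)/2 = (179+76)/510 = 255/510 = 0.5 → L = 50.0%
L ≤ 0.5 → S = Δ/(Max+Min) = 103/(179+76) = 103/255 = 0.40392… → S = 40.4%
(the 1/255 factors cancel in S and H, so raw channel differences can be used)
Max is R' → H = 60 × (((G-B)/Δ) mod 6) = 60 × (((168-76)/103) mod 6)
  92/103 = 0.8932…
  H = 60 × 0.8932… = 53.592…° → H = 53.6°
= HSL(53.6°, 40.4%, 50.0%)


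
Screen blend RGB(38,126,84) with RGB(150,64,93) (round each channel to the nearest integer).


Screen: C = 255 - (255-A)×(255-B)/255, rounded to nearest integer
R: 255 - (255-38)×(255-150)/255 = 255 - 22785/255 ≈ 255 - 89.353 = 165.647 → 166
G: 255 - (255-126)×(255-64)/255 = 255 - 24639/255 ≈ 255 - 96.624 = 158.376 → 158
B: 255 - (255-84)×(255-93)/255 = 255 - 27702/255 ≈ 255 - 108.635 = 146.365 → 146
= RGB(166, 158, 146)


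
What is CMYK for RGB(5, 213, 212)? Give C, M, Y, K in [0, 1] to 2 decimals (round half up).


R'=5/255≈0.0196, G'=213/255≈0.8353, B'=212/255≈0.8314
K = 1 - max(R',G',B') = 1 - 213/255 = 42/255 = 0.16470… → 0.16
(1-R'-K)/(1-K) simplifies to (max-R)/max with max = 213:
C = (213-5)/213 = 208/213 = 0.97652… → 0.98
M = (213-213)/213 = 0/213 = 0 → 0.00
Y = (213-212)/213 = 1/213 = 0.00469… → 0.00
= CMYK(0.98, 0.00, 0.00, 0.16)


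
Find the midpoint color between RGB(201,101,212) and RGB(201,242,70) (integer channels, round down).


Midpoint: each channel = ⌊(C₁+C₂)/2⌋
R: ⌊(201+201)/2⌋ = 201
G: ⌊(101+242)/2⌋ = 171
B: ⌊(212+70)/2⌋ = 141
= RGB(201, 171, 141)


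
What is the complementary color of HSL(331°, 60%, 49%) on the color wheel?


Complement = opposite side of color wheel = hue + 180°
H' = (331 + 180) mod 360 = 151°
S and L unchanged.
= HSL(151°, 60%, 49%)


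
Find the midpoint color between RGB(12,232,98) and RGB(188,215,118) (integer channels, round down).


Midpoint: each channel = ⌊(C₁+C₂)/2⌋
R: ⌊(12+188)/2⌋ = 100
G: ⌊(232+215)/2⌋ = 223
B: ⌊(98+118)/2⌋ = 108
= RGB(100, 223, 108)


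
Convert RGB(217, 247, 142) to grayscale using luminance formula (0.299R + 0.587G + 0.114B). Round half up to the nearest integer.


Gray = 0.299×R + 0.587×G + 0.114×B
Gray = 0.299×217 + 0.587×247 + 0.114×142
Gray = 64.883 + 144.989 + 16.188
Gray = 226.060 → round half up → 226
Gray = 226


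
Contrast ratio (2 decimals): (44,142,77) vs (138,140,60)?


Linearize each sRGB channel c=v/255: c/12.92 if c ≤ 0.04045 else ((c+0.055)/1.055)^2.4
L = 0.2126×R_lin + 0.7152×G_lin + 0.0722×B_lin
Color 1 (44,142,77):
  R=44: 44/255≈0.1725 > 0.04045 → ((0.1725+0.055)/1.055)^2.4 ≈ 0.02519
  G=142: 142/255≈0.5569 > 0.04045 → ((0.5569+0.055)/1.055)^2.4 ≈ 0.27050
  B=77: 77/255≈0.3020 > 0.04045 → ((0.3020+0.055)/1.055)^2.4 ≈ 0.07421
  L1 = 0.2126×0.02519 + 0.7152×0.27050 + 0.0722×0.07421 ≈ 0.20417
Color 2 (138,140,60):
  R=138: 138/255≈0.5412 > 0.04045 → ((0.5412+0.055)/1.055)^2.4 ≈ 0.25415
  G=140: 140/255≈0.5490 > 0.04045 → ((0.5490+0.055)/1.055)^2.4 ≈ 0.26225
  B=60: 60/255≈0.2353 > 0.04045 → ((0.2353+0.055)/1.055)^2.4 ≈ 0.04519
  L2 = 0.2126×0.25415 + 0.7152×0.26225 + 0.0722×0.04519 ≈ 0.24486
Lighter = 0.24486, Darker = 0.20417
Ratio = (L_lighter + 0.05) / (L_darker + 0.05)
Ratio = (0.24486 + 0.05) / (0.20417 + 0.05) = 0.29486 / 0.25417 ≈ 1.1601
Ratio ≈ 1.16:1


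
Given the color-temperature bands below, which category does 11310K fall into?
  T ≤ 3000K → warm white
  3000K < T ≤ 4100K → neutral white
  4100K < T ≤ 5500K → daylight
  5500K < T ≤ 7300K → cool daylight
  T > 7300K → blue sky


Temperature: 11310K
11310K > 7300K → blue sky
Classification: blue sky


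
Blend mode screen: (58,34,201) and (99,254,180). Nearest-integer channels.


Screen: C = 255 - (255-A)×(255-B)/255, rounded to nearest integer
R: 255 - (255-58)×(255-99)/255 = 255 - 30732/255 ≈ 255 - 120.518 = 134.482 → 134
G: 255 - (255-34)×(255-254)/255 = 255 - 221/255 ≈ 255 - 0.867 = 254.133 → 254
B: 255 - (255-201)×(255-180)/255 = 255 - 4050/255 ≈ 255 - 15.882 = 239.118 → 239
= RGB(134, 254, 239)


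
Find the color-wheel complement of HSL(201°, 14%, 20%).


Complement = opposite side of color wheel = hue + 180°
H' = (201 + 180) mod 360 = 21°
S and L unchanged.
= HSL(21°, 14%, 20%)


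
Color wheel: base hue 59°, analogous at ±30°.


Base hue: 59°
Left analog: (59 - 30) mod 360 = 29°
Right analog: (59 + 30) mod 360 = 89°
Analogous hues = 29° and 89°


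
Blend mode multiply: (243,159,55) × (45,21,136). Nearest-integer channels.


Multiply: C = A×B/255, rounded to nearest integer
R: 243×45/255 = 10935/255 ≈ 42.882 → 43
G: 159×21/255 = 3339/255 ≈ 13.094 → 13
B: 55×136/255 = 7480/255 ≈ 29.333 → 29
= RGB(43, 13, 29)


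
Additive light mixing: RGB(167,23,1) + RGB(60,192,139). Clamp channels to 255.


Additive: each channel = min(255, C₁+C₂)
R: 167+60 = 227 → 227
G: 23+192 = 215 → 215
B: 1+139 = 140 → 140
= RGB(227, 215, 140)


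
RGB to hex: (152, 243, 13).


R = 152 → 98 (hex)
G = 243 → F3 (hex)
B = 13 → 0D (hex)
Hex = #98F30D


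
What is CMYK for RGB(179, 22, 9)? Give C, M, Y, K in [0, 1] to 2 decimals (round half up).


R'=179/255≈0.7020, G'=22/255≈0.0863, B'=9/255≈0.0353
K = 1 - max(R',G',B') = 1 - 179/255 = 76/255 = 0.29803… → 0.30
(1-R'-K)/(1-K) simplifies to (max-R)/max with max = 179:
C = (179-179)/179 = 0/179 = 0 → 0.00
M = (179-22)/179 = 157/179 = 0.87709… → 0.88
Y = (179-9)/179 = 170/179 = 0.94972… → 0.95
= CMYK(0.00, 0.88, 0.95, 0.30)


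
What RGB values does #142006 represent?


14 → 20 (R)
20 → 32 (G)
06 → 6 (B)
= RGB(20, 32, 6)


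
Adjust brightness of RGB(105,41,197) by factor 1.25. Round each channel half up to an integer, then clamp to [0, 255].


Multiply each channel by 1.25, round half up, clamp to [0, 255]
R: 105×1.25 = 131.25 → round → 131
G: 41×1.25 = 51.25 → round → 51
B: 197×1.25 = 246.25 → round → 246
= RGB(131, 51, 246)


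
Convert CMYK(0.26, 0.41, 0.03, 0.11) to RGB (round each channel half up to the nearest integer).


R = 255 × (1-C) × (1-K) = 255 × 0.74 × 0.89 = 167.943 → 168
G = 255 × (1-M) × (1-K) = 255 × 0.59 × 0.89 = 133.9005 → 134
B = 255 × (1-Y) × (1-K) = 255 × 0.97 × 0.89 = 220.1415 → 220
= RGB(168, 134, 220)


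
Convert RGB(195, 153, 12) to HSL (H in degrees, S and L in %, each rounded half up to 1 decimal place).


Normalize: R'=195/255≈0.7647, G'=153/255≈0.6000, B'=12/255≈0.0471
Max=195/255, Min=12/255, Δ=Max-Min=183/255
L = (Max+Min)/2 = (195+12)/510 = 207/510 = 0.40588… → L = 40.6%
L ≤ 0.5 → S = Δ/(Max+Min) = 183/(195+12) = 183/207 = 0.88405… → S = 88.4%
(the 1/255 factors cancel in S and H, so raw channel differences can be used)
Max is R' → H = 60 × (((G-B)/Δ) mod 6) = 60 × (((153-12)/183) mod 6)
  141/183 = 0.7704…
  H = 60 × 0.7704… = 46.229…° → H = 46.2°
= HSL(46.2°, 88.4%, 40.6%)


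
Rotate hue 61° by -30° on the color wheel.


New hue = (H + rotation) mod 360
New hue = (61 -30) mod 360
= 31 mod 360
= 31°


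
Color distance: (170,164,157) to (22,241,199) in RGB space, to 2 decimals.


d = √[(R₁-R₂)² + (G₁-G₂)² + (B₁-B₂)²]
d = √[(170-22)² + (164-241)² + (157-199)²]
d = √[21904 + 5929 + 1764]
d = √29597
d ≈ 172.04


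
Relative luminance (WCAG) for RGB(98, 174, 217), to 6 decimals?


Linearize each channel (sRGB transfer function): c = v/255; c_lin = c/12.92 if c ≤ 0.04045, else ((c+0.055)/1.055)^2.4
  R: 98/255 ≈ 0.384314 > 0.04045 → ((0.384314+0.055)/1.055)^2.4 ≈ 0.122139
  G: 174/255 ≈ 0.682353 > 0.04045 → ((0.682353+0.055)/1.055)^2.4 ≈ 0.423268
  B: 217/255 ≈ 0.850980 > 0.04045 → ((0.850980+0.055)/1.055)^2.4 ≈ 0.693872
R_lin = 0.122139, G_lin = 0.423268, B_lin = 0.693872
L = 0.2126×R + 0.7152×G + 0.0722×B
L = 0.2126×0.122139 + 0.7152×0.423268 + 0.0722×0.693872
L ≈ 0.378785


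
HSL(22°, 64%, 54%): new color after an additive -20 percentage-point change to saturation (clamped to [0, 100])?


Original S = 64%
Adjustment = -20 percentage points
New S = 64 + (-20) = 44
Clamp to [0, 100] → 44
= HSL(22°, 44%, 54%)


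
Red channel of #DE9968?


Color: #DE9968
R = DE = 222
G = 99 = 153
B = 68 = 104
Red = 222


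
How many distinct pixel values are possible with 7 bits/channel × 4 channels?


Total bits = 7 bits/channel × 4 channels = 28 bits
Distinct pixel values = 2^28
= 268,435,456 pixel values


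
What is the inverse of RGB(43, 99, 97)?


Invert: (255-R, 255-G, 255-B)
R: 255-43 = 212
G: 255-99 = 156
B: 255-97 = 158
= RGB(212, 156, 158)


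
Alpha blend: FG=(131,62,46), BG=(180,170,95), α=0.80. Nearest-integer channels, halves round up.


C = α×F + (1-α)×B, with 1-α = 0.20
R: 0.80×131 + 0.20×180 = 104.80 + 36.00 = 140.80 → 141
G: 0.80×62 + 0.20×170 = 49.60 + 34.00 = 83.60 → 84
B: 0.80×46 + 0.20×95 = 36.80 + 19.00 = 55.80 → 56
= RGB(141, 84, 56)


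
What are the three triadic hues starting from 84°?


Triadic: equally spaced at 120° intervals
H1 = 84°
H2 = (84 + 120) mod 360 = 204°
H3 = (84 + 240) mod 360 = 324°
Triadic = 84°, 204°, 324°


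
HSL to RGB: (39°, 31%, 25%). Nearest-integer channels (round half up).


H=39°, S=0.31, L=0.25
C = (1-|2L-1|)×S = (1-|-0.50|)×0.31 = 0.155
H' = H/60 = 39/60 ≈ 0.6500; X = C×(1-|H' mod 2 - 1|) = 0.10075
m = L - C/2 = 0.25 - 0.0775 = 0.1725
Sector ⌊H'⌋ = 0 → (R',G',B') = (0.155, 0.10075, 0.0)
RGB = ((R'+m)×255, (G'+m)×255, (B'+m)×255) = (83.5125, 69.67875, 43.9875)
Round half up → RGB(84, 70, 44)


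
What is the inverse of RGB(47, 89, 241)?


Invert: (255-R, 255-G, 255-B)
R: 255-47 = 208
G: 255-89 = 166
B: 255-241 = 14
= RGB(208, 166, 14)


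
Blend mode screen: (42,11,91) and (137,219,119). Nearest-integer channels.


Screen: C = 255 - (255-A)×(255-B)/255, rounded to nearest integer
R: 255 - (255-42)×(255-137)/255 = 255 - 25134/255 ≈ 255 - 98.565 = 156.435 → 156
G: 255 - (255-11)×(255-219)/255 = 255 - 8784/255 ≈ 255 - 34.447 = 220.553 → 221
B: 255 - (255-91)×(255-119)/255 = 255 - 22304/255 ≈ 255 - 87.467 = 167.533 → 168
= RGB(156, 221, 168)


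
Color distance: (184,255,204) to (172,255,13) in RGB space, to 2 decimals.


d = √[(R₁-R₂)² + (G₁-G₂)² + (B₁-B₂)²]
d = √[(184-172)² + (255-255)² + (204-13)²]
d = √[144 + 0 + 36481]
d = √36625
d ≈ 191.38


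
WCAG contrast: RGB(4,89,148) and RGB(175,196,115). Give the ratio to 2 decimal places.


Linearize each sRGB channel c=v/255: c/12.92 if c ≤ 0.04045 else ((c+0.055)/1.055)^2.4
L = 0.2126×R_lin + 0.7152×G_lin + 0.0722×B_lin
Color 1 (4,89,148):
  R=4: 4/255≈0.0157 ≤ 0.04045 → 0.0157/12.92 ≈ 0.00121
  G=89: 89/255≈0.3490 > 0.04045 → ((0.3490+0.055)/1.055)^2.4 ≈ 0.09990
  B=148: 148/255≈0.5804 > 0.04045 → ((0.5804+0.055)/1.055)^2.4 ≈ 0.29614
  L1 = 0.2126×0.00121 + 0.7152×0.09990 + 0.0722×0.29614 ≈ 0.09309
Color 2 (175,196,115):
  R=175: 175/255≈0.6863 > 0.04045 → ((0.6863+0.055)/1.055)^2.4 ≈ 0.42869
  G=196: 196/255≈0.7686 > 0.04045 → ((0.7686+0.055)/1.055)^2.4 ≈ 0.55201
  B=115: 115/255≈0.4510 > 0.04045 → ((0.4510+0.055)/1.055)^2.4 ≈ 0.17144
  L2 = 0.2126×0.42869 + 0.7152×0.55201 + 0.0722×0.17144 ≈ 0.49832
Lighter = 0.49832, Darker = 0.09309
Ratio = (L_lighter + 0.05) / (L_darker + 0.05)
Ratio = (0.49832 + 0.05) / (0.09309 + 0.05) = 0.54832 / 0.14309 ≈ 3.8321
Ratio ≈ 3.83:1


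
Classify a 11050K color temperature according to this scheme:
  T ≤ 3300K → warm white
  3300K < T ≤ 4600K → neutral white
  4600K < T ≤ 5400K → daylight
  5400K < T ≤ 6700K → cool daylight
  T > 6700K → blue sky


Temperature: 11050K
11050K > 6700K → blue sky
Classification: blue sky


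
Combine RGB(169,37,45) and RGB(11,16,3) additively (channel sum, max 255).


Additive: each channel = min(255, C₁+C₂)
R: 169+11 = 180 → 180
G: 37+16 = 53 → 53
B: 45+3 = 48 → 48
= RGB(180, 53, 48)


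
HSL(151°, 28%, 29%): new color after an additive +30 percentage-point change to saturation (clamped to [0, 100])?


Original S = 28%
Adjustment = +30 percentage points
New S = 28 + (30) = 58
Clamp to [0, 100] → 58
= HSL(151°, 58%, 29%)


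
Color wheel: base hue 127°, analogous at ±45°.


Base hue: 127°
Left analog: (127 - 45) mod 360 = 82°
Right analog: (127 + 45) mod 360 = 172°
Analogous hues = 82° and 172°


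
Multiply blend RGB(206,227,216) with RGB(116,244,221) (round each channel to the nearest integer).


Multiply: C = A×B/255, rounded to nearest integer
R: 206×116/255 = 23896/255 ≈ 93.710 → 94
G: 227×244/255 = 55388/255 ≈ 217.208 → 217
B: 216×221/255 = 47736/255 ≈ 187.200 → 187
= RGB(94, 217, 187)


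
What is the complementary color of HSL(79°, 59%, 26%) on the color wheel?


Complement = opposite side of color wheel = hue + 180°
H' = (79 + 180) mod 360 = 259°
S and L unchanged.
= HSL(259°, 59%, 26%)


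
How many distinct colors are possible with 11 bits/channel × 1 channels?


Total bits = 11 bits/channel × 1 channels = 11 bits
Distinct colors = 2^11
= 2,048 colors


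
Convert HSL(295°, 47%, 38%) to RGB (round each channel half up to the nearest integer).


H=295°, S=0.47, L=0.38
C = (1-|2L-1|)×S = (1-|-0.24|)×0.47 = 0.3572
H' = H/60 = 295/60 ≈ 4.9167; X = C×(1-|H' mod 2 - 1|) ≈ 0.3274
m = L - C/2 = 0.38 - 0.1786 = 0.2014
Sector ⌊H'⌋ = 4 → (R',G',B') = (≈0.3274, 0.0, 0.3572)
RGB = ((R'+m)×255, (G'+m)×255, (B'+m)×255) = (134.8525, 51.357, 142.443)
Round half up → RGB(135, 51, 142)


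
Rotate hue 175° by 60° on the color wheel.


New hue = (H + rotation) mod 360
New hue = (175 + 60) mod 360
= 235 mod 360
= 235°


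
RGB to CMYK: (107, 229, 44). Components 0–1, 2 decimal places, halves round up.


R'=107/255≈0.4196, G'=229/255≈0.8980, B'=44/255≈0.1725
K = 1 - max(R',G',B') = 1 - 229/255 = 26/255 = 0.10196… → 0.10
(1-R'-K)/(1-K) simplifies to (max-R)/max with max = 229:
C = (229-107)/229 = 122/229 = 0.53275… → 0.53
M = (229-229)/229 = 0/229 = 0 → 0.00
Y = (229-44)/229 = 185/229 = 0.80786… → 0.81
= CMYK(0.53, 0.00, 0.81, 0.10)


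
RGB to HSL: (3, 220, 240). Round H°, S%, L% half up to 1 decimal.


Normalize: R'=3/255≈0.0118, G'=220/255≈0.8627, B'=240/255≈0.9412
Max=240/255, Min=3/255, Δ=Max-Min=237/255
L = (Max+Min)/2 = (240+3)/510 = 243/510 = 0.47647… → L = 47.6%
L ≤ 0.5 → S = Δ/(Max+Min) = 237/(240+3) = 237/243 = 0.97530… → S = 97.5%
(the 1/255 factors cancel in S and H, so raw channel differences can be used)
Max is B' → H = 60 × ((R-G)/Δ + 4) = 60 × ((3-220)/237 + 4)
  -217/237 + 4 = -0.9156… + 4 = 3.0843…
  H = 60 × 3.0843… = 185.063…° → H = 185.1°
= HSL(185.1°, 97.5%, 47.6%)


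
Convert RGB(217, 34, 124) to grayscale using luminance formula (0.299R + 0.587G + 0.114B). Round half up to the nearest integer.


Gray = 0.299×R + 0.587×G + 0.114×B
Gray = 0.299×217 + 0.587×34 + 0.114×124
Gray = 64.883 + 19.958 + 14.136
Gray = 98.977 → round half up → 99
Gray = 99


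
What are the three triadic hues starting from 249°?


Triadic: equally spaced at 120° intervals
H1 = 249°
H2 = (249 + 120) mod 360 = 9°
H3 = (249 + 240) mod 360 = 129°
Triadic = 249°, 9°, 129°


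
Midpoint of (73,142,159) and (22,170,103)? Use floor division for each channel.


Midpoint: each channel = ⌊(C₁+C₂)/2⌋
R: ⌊(73+22)/2⌋ = 47
G: ⌊(142+170)/2⌋ = 156
B: ⌊(159+103)/2⌋ = 131
= RGB(47, 156, 131)


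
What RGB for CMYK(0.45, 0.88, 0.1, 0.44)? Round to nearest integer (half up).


R = 255 × (1-C) × (1-K) = 255 × 0.55 × 0.56 = 78.54 → 79
G = 255 × (1-M) × (1-K) = 255 × 0.12 × 0.56 = 17.136 → 17
B = 255 × (1-Y) × (1-K) = 255 × 0.90 × 0.56 = 128.52 → 129
= RGB(79, 17, 129)


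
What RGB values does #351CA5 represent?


35 → 53 (R)
1C → 28 (G)
A5 → 165 (B)
= RGB(53, 28, 165)


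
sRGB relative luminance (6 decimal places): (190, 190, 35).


Linearize each channel (sRGB transfer function): c = v/255; c_lin = c/12.92 if c ≤ 0.04045, else ((c+0.055)/1.055)^2.4
  R: 190/255 ≈ 0.745098 > 0.04045 → ((0.745098+0.055)/1.055)^2.4 ≈ 0.514918
  G: 190/255 ≈ 0.745098 > 0.04045 → ((0.745098+0.055)/1.055)^2.4 ≈ 0.514918
  B: 35/255 ≈ 0.137255 > 0.04045 → ((0.137255+0.055)/1.055)^2.4 ≈ 0.016807
R_lin = 0.514918, G_lin = 0.514918, B_lin = 0.016807
L = 0.2126×R + 0.7152×G + 0.0722×B
L = 0.2126×0.514918 + 0.7152×0.514918 + 0.0722×0.016807
L ≈ 0.478954


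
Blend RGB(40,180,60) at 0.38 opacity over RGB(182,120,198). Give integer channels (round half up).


C = α×F + (1-α)×B, with 1-α = 0.62
R: 0.38×40 + 0.62×182 = 15.20 + 112.84 = 128.04 → 128
G: 0.38×180 + 0.62×120 = 68.40 + 74.40 = 142.80 → 143
B: 0.38×60 + 0.62×198 = 22.80 + 122.76 = 145.56 → 146
= RGB(128, 143, 146)


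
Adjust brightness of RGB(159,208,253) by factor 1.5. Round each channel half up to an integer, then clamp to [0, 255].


Multiply each channel by 1.5, round half up, clamp to [0, 255]
R: 159×1.5 = 238.5 → round → 239
G: 208×1.5 = 312 → clamp → 255
B: 253×1.5 = 379.5 → round → 380 → clamp → 255
= RGB(239, 255, 255)


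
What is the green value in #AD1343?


Color: #AD1343
R = AD = 173
G = 13 = 19
B = 43 = 67
Green = 19


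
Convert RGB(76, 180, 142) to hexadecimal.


R = 76 → 4C (hex)
G = 180 → B4 (hex)
B = 142 → 8E (hex)
Hex = #4CB48E


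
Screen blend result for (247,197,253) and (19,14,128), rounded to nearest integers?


Screen: C = 255 - (255-A)×(255-B)/255, rounded to nearest integer
R: 255 - (255-247)×(255-19)/255 = 255 - 1888/255 ≈ 255 - 7.404 = 247.596 → 248
G: 255 - (255-197)×(255-14)/255 = 255 - 13978/255 ≈ 255 - 54.816 = 200.184 → 200
B: 255 - (255-253)×(255-128)/255 = 255 - 254/255 ≈ 255 - 0.996 = 254.004 → 254
= RGB(248, 200, 254)


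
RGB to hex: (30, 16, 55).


R = 30 → 1E (hex)
G = 16 → 10 (hex)
B = 55 → 37 (hex)
Hex = #1E1037


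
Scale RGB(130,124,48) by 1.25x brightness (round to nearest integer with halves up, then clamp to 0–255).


Multiply each channel by 1.25, round half up, clamp to [0, 255]
R: 130×1.25 = 162.5 → round → 163
G: 124×1.25 = 155
B: 48×1.25 = 60
= RGB(163, 155, 60)


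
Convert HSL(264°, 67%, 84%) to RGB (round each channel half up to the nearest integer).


H=264°, S=0.67, L=0.84
C = (1-|2L-1|)×S = (1-|0.68|)×0.67 = 0.2144
H' = H/60 = 264/60 ≈ 4.4000; X = C×(1-|H' mod 2 - 1|) = 0.08576
m = L - C/2 = 0.84 - 0.1072 = 0.7328
Sector ⌊H'⌋ = 4 → (R',G',B') = (0.08576, 0.0, 0.2144)
RGB = ((R'+m)×255, (G'+m)×255, (B'+m)×255) = (208.7328, 186.864, 241.536)
Round half up → RGB(209, 187, 242)


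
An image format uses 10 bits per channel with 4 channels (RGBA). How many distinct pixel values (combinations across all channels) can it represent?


Total bits = 10 bits/channel × 4 channels = 40 bits
Distinct pixel values = 2^40
= 1,099,511,627,776 pixel values


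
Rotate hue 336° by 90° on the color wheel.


New hue = (H + rotation) mod 360
New hue = (336 + 90) mod 360
= 426 mod 360
= 66°


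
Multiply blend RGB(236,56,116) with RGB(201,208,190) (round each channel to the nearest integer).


Multiply: C = A×B/255, rounded to nearest integer
R: 236×201/255 = 47436/255 ≈ 186.024 → 186
G: 56×208/255 = 11648/255 ≈ 45.678 → 46
B: 116×190/255 = 22040/255 ≈ 86.431 → 86
= RGB(186, 46, 86)


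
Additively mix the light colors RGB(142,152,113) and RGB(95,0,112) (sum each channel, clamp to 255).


Additive: each channel = min(255, C₁+C₂)
R: 142+95 = 237 → 237
G: 152+0 = 152 → 152
B: 113+112 = 225 → 225
= RGB(237, 152, 225)


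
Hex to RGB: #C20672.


C2 → 194 (R)
06 → 6 (G)
72 → 114 (B)
= RGB(194, 6, 114)


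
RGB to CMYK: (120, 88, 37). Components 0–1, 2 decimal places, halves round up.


R'=120/255≈0.4706, G'=88/255≈0.3451, B'=37/255≈0.1451
K = 1 - max(R',G',B') = 1 - 120/255 = 135/255 = 0.52941… → 0.53
(1-R'-K)/(1-K) simplifies to (max-R)/max with max = 120:
C = (120-120)/120 = 0/120 = 0 → 0.00
M = (120-88)/120 = 32/120 = 0.26666… → 0.27
Y = (120-37)/120 = 83/120 = 0.69166… → 0.69
= CMYK(0.00, 0.27, 0.69, 0.53)


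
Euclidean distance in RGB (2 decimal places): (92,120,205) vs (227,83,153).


d = √[(R₁-R₂)² + (G₁-G₂)² + (B₁-B₂)²]
d = √[(92-227)² + (120-83)² + (205-153)²]
d = √[18225 + 1369 + 2704]
d = √22298
d ≈ 149.33


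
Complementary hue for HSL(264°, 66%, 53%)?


Complement = opposite side of color wheel = hue + 180°
H' = (264 + 180) mod 360 = 84°
S and L unchanged.
= HSL(84°, 66%, 53%)


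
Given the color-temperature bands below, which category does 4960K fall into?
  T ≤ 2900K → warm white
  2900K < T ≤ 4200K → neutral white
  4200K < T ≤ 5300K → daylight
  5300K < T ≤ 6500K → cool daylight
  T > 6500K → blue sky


Temperature: 4960K
4200K < 4960K ≤ 5300K → daylight
Classification: daylight


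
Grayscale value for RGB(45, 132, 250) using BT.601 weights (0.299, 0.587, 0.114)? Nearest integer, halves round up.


Gray = 0.299×R + 0.587×G + 0.114×B
Gray = 0.299×45 + 0.587×132 + 0.114×250
Gray = 13.455 + 77.484 + 28.500
Gray = 119.439 → round half up → 119
Gray = 119


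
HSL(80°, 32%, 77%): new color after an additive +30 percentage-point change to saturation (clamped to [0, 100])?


Original S = 32%
Adjustment = +30 percentage points
New S = 32 + (30) = 62
Clamp to [0, 100] → 62
= HSL(80°, 62%, 77%)


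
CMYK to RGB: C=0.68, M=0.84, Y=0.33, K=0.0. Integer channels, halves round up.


R = 255 × (1-C) × (1-K) = 255 × 0.32 × 1.00 = 81.6 → 82
G = 255 × (1-M) × (1-K) = 255 × 0.16 × 1.00 = 40.8 → 41
B = 255 × (1-Y) × (1-K) = 255 × 0.67 × 1.00 = 170.85 → 171
= RGB(82, 41, 171)


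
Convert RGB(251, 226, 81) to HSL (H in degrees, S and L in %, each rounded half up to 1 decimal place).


Normalize: R'=251/255≈0.9843, G'=226/255≈0.8863, B'=81/255≈0.3176
Max=251/255, Min=81/255, Δ=Max-Min=170/255
L = (Max+Min)/2 = (251+81)/510 = 332/510 = 0.65098… → L = 65.1%
L > 0.5 → S = Δ/(2-Max-Min) = 170/(510-251-81) = 170/178 = 0.95505… → S = 95.5%
(the 1/255 factors cancel in S and H, so raw channel differences can be used)
Max is R' → H = 60 × (((G-B)/Δ) mod 6) = 60 × (((226-81)/170) mod 6)
  145/170 = 0.8529…
  H = 60 × 0.8529… = 51.176…° → H = 51.2°
= HSL(51.2°, 95.5%, 65.1%)


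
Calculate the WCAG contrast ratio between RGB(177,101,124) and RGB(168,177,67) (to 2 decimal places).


Linearize each sRGB channel c=v/255: c/12.92 if c ≤ 0.04045 else ((c+0.055)/1.055)^2.4
L = 0.2126×R_lin + 0.7152×G_lin + 0.0722×B_lin
Color 1 (177,101,124):
  R=177: 177/255≈0.6941 > 0.04045 → ((0.6941+0.055)/1.055)^2.4 ≈ 0.43966
  G=101: 101/255≈0.3961 > 0.04045 → ((0.3961+0.055)/1.055)^2.4 ≈ 0.13014
  B=124: 124/255≈0.4863 > 0.04045 → ((0.4863+0.055)/1.055)^2.4 ≈ 0.20156
  L1 = 0.2126×0.43966 + 0.7152×0.13014 + 0.0722×0.20156 ≈ 0.20110
Color 2 (168,177,67):
  R=168: 168/255≈0.6588 > 0.04045 → ((0.6588+0.055)/1.055)^2.4 ≈ 0.39157
  G=177: 177/255≈0.6941 > 0.04045 → ((0.6941+0.055)/1.055)^2.4 ≈ 0.43966
  B=67: 67/255≈0.2627 > 0.04045 → ((0.2627+0.055)/1.055)^2.4 ≈ 0.05613
  L2 = 0.2126×0.39157 + 0.7152×0.43966 + 0.0722×0.05613 ≈ 0.40174
Lighter = 0.40174, Darker = 0.20110
Ratio = (L_lighter + 0.05) / (L_darker + 0.05)
Ratio = (0.40174 + 0.05) / (0.20110 + 0.05) = 0.45174 / 0.25110 ≈ 1.7991
Ratio ≈ 1.80:1


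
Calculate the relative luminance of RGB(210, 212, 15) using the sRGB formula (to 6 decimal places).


Linearize each channel (sRGB transfer function): c = v/255; c_lin = c/12.92 if c ≤ 0.04045, else ((c+0.055)/1.055)^2.4
  R: 210/255 ≈ 0.823529 > 0.04045 → ((0.823529+0.055)/1.055)^2.4 ≈ 0.644480
  G: 212/255 ≈ 0.831373 > 0.04045 → ((0.831373+0.055)/1.055)^2.4 ≈ 0.658375
  B: 15/255 ≈ 0.058824 > 0.04045 → ((0.058824+0.055)/1.055)^2.4 ≈ 0.004777
R_lin = 0.644480, G_lin = 0.658375, B_lin = 0.004777
L = 0.2126×R + 0.7152×G + 0.0722×B
L = 0.2126×0.644480 + 0.7152×0.658375 + 0.0722×0.004777
L ≈ 0.608231


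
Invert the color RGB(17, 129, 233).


Invert: (255-R, 255-G, 255-B)
R: 255-17 = 238
G: 255-129 = 126
B: 255-233 = 22
= RGB(238, 126, 22)


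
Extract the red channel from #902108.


Color: #902108
R = 90 = 144
G = 21 = 33
B = 08 = 8
Red = 144


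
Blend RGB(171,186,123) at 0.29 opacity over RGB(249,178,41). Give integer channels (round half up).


C = α×F + (1-α)×B, with 1-α = 0.71
R: 0.29×171 + 0.71×249 = 49.59 + 176.79 = 226.38 → 226
G: 0.29×186 + 0.71×178 = 53.94 + 126.38 = 180.32 → 180
B: 0.29×123 + 0.71×41 = 35.67 + 29.11 = 64.78 → 65
= RGB(226, 180, 65)


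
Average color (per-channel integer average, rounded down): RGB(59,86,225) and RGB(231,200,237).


Midpoint: each channel = ⌊(C₁+C₂)/2⌋
R: ⌊(59+231)/2⌋ = 145
G: ⌊(86+200)/2⌋ = 143
B: ⌊(225+237)/2⌋ = 231
= RGB(145, 143, 231)


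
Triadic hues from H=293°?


Triadic: equally spaced at 120° intervals
H1 = 293°
H2 = (293 + 120) mod 360 = 53°
H3 = (293 + 240) mod 360 = 173°
Triadic = 293°, 53°, 173°


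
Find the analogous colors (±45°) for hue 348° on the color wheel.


Base hue: 348°
Left analog: (348 - 45) mod 360 = 303°
Right analog: (348 + 45) mod 360 = 33°
Analogous hues = 303° and 33°


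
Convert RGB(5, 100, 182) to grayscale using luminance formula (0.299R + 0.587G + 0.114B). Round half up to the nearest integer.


Gray = 0.299×R + 0.587×G + 0.114×B
Gray = 0.299×5 + 0.587×100 + 0.114×182
Gray = 1.495 + 58.700 + 20.748
Gray = 80.943 → round half up → 81
Gray = 81


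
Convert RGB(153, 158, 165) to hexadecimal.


R = 153 → 99 (hex)
G = 158 → 9E (hex)
B = 165 → A5 (hex)
Hex = #999EA5


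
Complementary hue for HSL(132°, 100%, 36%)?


Complement = opposite side of color wheel = hue + 180°
H' = (132 + 180) mod 360 = 312°
S and L unchanged.
= HSL(312°, 100%, 36%)


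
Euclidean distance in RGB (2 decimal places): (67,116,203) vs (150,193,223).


d = √[(R₁-R₂)² + (G₁-G₂)² + (B₁-B₂)²]
d = √[(67-150)² + (116-193)² + (203-223)²]
d = √[6889 + 5929 + 400]
d = √13218
d ≈ 114.97


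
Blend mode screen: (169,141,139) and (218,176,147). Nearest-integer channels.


Screen: C = 255 - (255-A)×(255-B)/255, rounded to nearest integer
R: 255 - (255-169)×(255-218)/255 = 255 - 3182/255 ≈ 255 - 12.478 = 242.522 → 243
G: 255 - (255-141)×(255-176)/255 = 255 - 9006/255 ≈ 255 - 35.318 = 219.682 → 220
B: 255 - (255-139)×(255-147)/255 = 255 - 12528/255 ≈ 255 - 49.129 = 205.871 → 206
= RGB(243, 220, 206)


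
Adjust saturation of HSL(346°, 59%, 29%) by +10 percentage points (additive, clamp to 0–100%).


Original S = 59%
Adjustment = +10 percentage points
New S = 59 + (10) = 69
Clamp to [0, 100] → 69
= HSL(346°, 69%, 29%)


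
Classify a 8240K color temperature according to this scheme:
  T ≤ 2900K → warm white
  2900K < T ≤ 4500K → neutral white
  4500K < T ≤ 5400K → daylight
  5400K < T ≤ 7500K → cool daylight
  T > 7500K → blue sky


Temperature: 8240K
8240K > 7500K → blue sky
Classification: blue sky


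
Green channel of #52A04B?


Color: #52A04B
R = 52 = 82
G = A0 = 160
B = 4B = 75
Green = 160


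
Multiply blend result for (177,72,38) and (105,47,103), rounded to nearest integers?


Multiply: C = A×B/255, rounded to nearest integer
R: 177×105/255 = 18585/255 ≈ 72.882 → 73
G: 72×47/255 = 3384/255 ≈ 13.271 → 13
B: 38×103/255 = 3914/255 ≈ 15.349 → 15
= RGB(73, 13, 15)


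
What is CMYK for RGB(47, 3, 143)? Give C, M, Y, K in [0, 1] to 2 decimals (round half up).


R'=47/255≈0.1843, G'=3/255≈0.0118, B'=143/255≈0.5608
K = 1 - max(R',G',B') = 1 - 143/255 = 112/255 = 0.43921… → 0.44
(1-R'-K)/(1-K) simplifies to (max-R)/max with max = 143:
C = (143-47)/143 = 96/143 = 0.67132… → 0.67
M = (143-3)/143 = 140/143 = 0.97902… → 0.98
Y = (143-143)/143 = 0/143 = 0 → 0.00
= CMYK(0.67, 0.98, 0.00, 0.44)


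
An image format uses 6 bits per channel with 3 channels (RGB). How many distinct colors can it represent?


Total bits = 6 bits/channel × 3 channels = 18 bits
Distinct colors = 2^18
= 262,144 colors


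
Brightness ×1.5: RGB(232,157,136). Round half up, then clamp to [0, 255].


Multiply each channel by 1.5, round half up, clamp to [0, 255]
R: 232×1.5 = 348 → clamp → 255
G: 157×1.5 = 235.5 → round → 236
B: 136×1.5 = 204
= RGB(255, 236, 204)


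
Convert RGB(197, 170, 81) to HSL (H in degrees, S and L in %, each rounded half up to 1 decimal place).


Normalize: R'=197/255≈0.7725, G'=170/255≈0.6667, B'=81/255≈0.3176
Max=197/255, Min=81/255, Δ=Max-Min=116/255
L = (Max+Min)/2 = (197+81)/510 = 278/510 = 0.54509… → L = 54.5%
L > 0.5 → S = Δ/(2-Max-Min) = 116/(510-197-81) = 116/232 = 0.5 → S = 50.0%
(the 1/255 factors cancel in S and H, so raw channel differences can be used)
Max is R' → H = 60 × (((G-B)/Δ) mod 6) = 60 × (((170-81)/116) mod 6)
  89/116 = 0.7672…
  H = 60 × 0.7672… = 46.034…° → H = 46.0°
= HSL(46.0°, 50.0%, 54.5%)


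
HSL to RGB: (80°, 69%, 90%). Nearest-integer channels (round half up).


H=80°, S=0.69, L=0.90
C = (1-|2L-1|)×S = (1-|0.80|)×0.69 = 0.138
H' = H/60 = 80/60 ≈ 1.3333; X = C×(1-|H' mod 2 - 1|) = 0.092
m = L - C/2 = 0.90 - 0.069 = 0.831
Sector ⌊H'⌋ = 1 → (R',G',B') = (0.092, 0.138, 0.0)
RGB = ((R'+m)×255, (G'+m)×255, (B'+m)×255) = (235.365, 247.095, 211.905)
Round half up → RGB(235, 247, 212)


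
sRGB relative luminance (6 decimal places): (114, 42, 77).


Linearize each channel (sRGB transfer function): c = v/255; c_lin = c/12.92 if c ≤ 0.04045, else ((c+0.055)/1.055)^2.4
  R: 114/255 ≈ 0.447059 > 0.04045 → ((0.447059+0.055)/1.055)^2.4 ≈ 0.168269
  G: 42/255 ≈ 0.164706 > 0.04045 → ((0.164706+0.055)/1.055)^2.4 ≈ 0.023153
  B: 77/255 ≈ 0.301961 > 0.04045 → ((0.301961+0.055)/1.055)^2.4 ≈ 0.074214
R_lin = 0.168269, G_lin = 0.023153, B_lin = 0.074214
L = 0.2126×R + 0.7152×G + 0.0722×B
L = 0.2126×0.168269 + 0.7152×0.023153 + 0.0722×0.074214
L ≈ 0.057692


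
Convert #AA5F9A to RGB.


AA → 170 (R)
5F → 95 (G)
9A → 154 (B)
= RGB(170, 95, 154)


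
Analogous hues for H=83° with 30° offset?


Base hue: 83°
Left analog: (83 - 30) mod 360 = 53°
Right analog: (83 + 30) mod 360 = 113°
Analogous hues = 53° and 113°


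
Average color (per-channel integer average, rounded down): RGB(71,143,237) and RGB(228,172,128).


Midpoint: each channel = ⌊(C₁+C₂)/2⌋
R: ⌊(71+228)/2⌋ = 149
G: ⌊(143+172)/2⌋ = 157
B: ⌊(237+128)/2⌋ = 182
= RGB(149, 157, 182)


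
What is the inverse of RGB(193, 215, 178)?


Invert: (255-R, 255-G, 255-B)
R: 255-193 = 62
G: 255-215 = 40
B: 255-178 = 77
= RGB(62, 40, 77)


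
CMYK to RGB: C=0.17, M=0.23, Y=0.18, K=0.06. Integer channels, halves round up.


R = 255 × (1-C) × (1-K) = 255 × 0.83 × 0.94 = 198.951 → 199
G = 255 × (1-M) × (1-K) = 255 × 0.77 × 0.94 = 184.569 → 185
B = 255 × (1-Y) × (1-K) = 255 × 0.82 × 0.94 = 196.554 → 197
= RGB(199, 185, 197)


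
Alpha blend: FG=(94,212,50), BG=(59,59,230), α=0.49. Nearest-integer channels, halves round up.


C = α×F + (1-α)×B, with 1-α = 0.51
R: 0.49×94 + 0.51×59 = 46.06 + 30.09 = 76.15 → 76
G: 0.49×212 + 0.51×59 = 103.88 + 30.09 = 133.97 → 134
B: 0.49×50 + 0.51×230 = 24.50 + 117.30 = 141.80 → 142
= RGB(76, 134, 142)


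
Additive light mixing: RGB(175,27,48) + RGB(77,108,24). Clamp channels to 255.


Additive: each channel = min(255, C₁+C₂)
R: 175+77 = 252 → 252
G: 27+108 = 135 → 135
B: 48+24 = 72 → 72
= RGB(252, 135, 72)


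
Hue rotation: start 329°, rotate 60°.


New hue = (H + rotation) mod 360
New hue = (329 + 60) mod 360
= 389 mod 360
= 29°


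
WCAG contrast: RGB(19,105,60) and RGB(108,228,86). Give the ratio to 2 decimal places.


Linearize each sRGB channel c=v/255: c/12.92 if c ≤ 0.04045 else ((c+0.055)/1.055)^2.4
L = 0.2126×R_lin + 0.7152×G_lin + 0.0722×B_lin
Color 1 (19,105,60):
  R=19: 19/255≈0.0745 > 0.04045 → ((0.0745+0.055)/1.055)^2.4 ≈ 0.00651
  G=105: 105/255≈0.4118 > 0.04045 → ((0.4118+0.055)/1.055)^2.4 ≈ 0.14126
  B=60: 60/255≈0.2353 > 0.04045 → ((0.2353+0.055)/1.055)^2.4 ≈ 0.04519
  L1 = 0.2126×0.00651 + 0.7152×0.14126 + 0.0722×0.04519 ≈ 0.10568
Color 2 (108,228,86):
  R=108: 108/255≈0.4235 > 0.04045 → ((0.4235+0.055)/1.055)^2.4 ≈ 0.14996
  G=228: 228/255≈0.8941 > 0.04045 → ((0.8941+0.055)/1.055)^2.4 ≈ 0.77582
  B=86: 86/255≈0.3373 > 0.04045 → ((0.3373+0.055)/1.055)^2.4 ≈ 0.09306
  L2 = 0.2126×0.14996 + 0.7152×0.77582 + 0.0722×0.09306 ≈ 0.59347
Lighter = 0.59347, Darker = 0.10568
Ratio = (L_lighter + 0.05) / (L_darker + 0.05)
Ratio = (0.59347 + 0.05) / (0.10568 + 0.05) = 0.64347 / 0.15568 ≈ 4.1333
Ratio ≈ 4.13:1


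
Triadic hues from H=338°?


Triadic: equally spaced at 120° intervals
H1 = 338°
H2 = (338 + 120) mod 360 = 98°
H3 = (338 + 240) mod 360 = 218°
Triadic = 338°, 98°, 218°


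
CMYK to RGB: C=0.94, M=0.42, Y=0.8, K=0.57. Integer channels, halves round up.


R = 255 × (1-C) × (1-K) = 255 × 0.06 × 0.43 = 6.579 → 7
G = 255 × (1-M) × (1-K) = 255 × 0.58 × 0.43 = 63.597 → 64
B = 255 × (1-Y) × (1-K) = 255 × 0.20 × 0.43 = 21.93 → 22
= RGB(7, 64, 22)


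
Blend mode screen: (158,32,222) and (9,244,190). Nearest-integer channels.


Screen: C = 255 - (255-A)×(255-B)/255, rounded to nearest integer
R: 255 - (255-158)×(255-9)/255 = 255 - 23862/255 ≈ 255 - 93.576 = 161.424 → 161
G: 255 - (255-32)×(255-244)/255 = 255 - 2453/255 ≈ 255 - 9.620 = 245.380 → 245
B: 255 - (255-222)×(255-190)/255 = 255 - 2145/255 ≈ 255 - 8.412 = 246.588 → 247
= RGB(161, 245, 247)


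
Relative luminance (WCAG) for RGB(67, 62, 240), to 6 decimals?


Linearize each channel (sRGB transfer function): c = v/255; c_lin = c/12.92 if c ≤ 0.04045, else ((c+0.055)/1.055)^2.4
  R: 67/255 ≈ 0.262745 > 0.04045 → ((0.262745+0.055)/1.055)^2.4 ≈ 0.056128
  G: 62/255 ≈ 0.243137 > 0.04045 → ((0.243137+0.055)/1.055)^2.4 ≈ 0.048172
  B: 240/255 ≈ 0.941176 > 0.04045 → ((0.941176+0.055)/1.055)^2.4 ≈ 0.871367
R_lin = 0.056128, G_lin = 0.048172, B_lin = 0.871367
L = 0.2126×R + 0.7152×G + 0.0722×B
L = 0.2126×0.056128 + 0.7152×0.048172 + 0.0722×0.871367
L ≈ 0.109298


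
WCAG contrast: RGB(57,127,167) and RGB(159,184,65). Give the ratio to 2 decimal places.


Linearize each sRGB channel c=v/255: c/12.92 if c ≤ 0.04045 else ((c+0.055)/1.055)^2.4
L = 0.2126×R_lin + 0.7152×G_lin + 0.0722×B_lin
Color 1 (57,127,167):
  R=57: 57/255≈0.2235 > 0.04045 → ((0.2235+0.055)/1.055)^2.4 ≈ 0.04092
  G=127: 127/255≈0.4980 > 0.04045 → ((0.4980+0.055)/1.055)^2.4 ≈ 0.21223
  B=167: 167/255≈0.6549 > 0.04045 → ((0.6549+0.055)/1.055)^2.4 ≈ 0.38643
  L1 = 0.2126×0.04092 + 0.7152×0.21223 + 0.0722×0.38643 ≈ 0.18839
Color 2 (159,184,65):
  R=159: 159/255≈0.6235 > 0.04045 → ((0.6235+0.055)/1.055)^2.4 ≈ 0.34670
  G=184: 184/255≈0.7216 > 0.04045 → ((0.7216+0.055)/1.055)^2.4 ≈ 0.47932
  B=65: 65/255≈0.2549 > 0.04045 → ((0.2549+0.055)/1.055)^2.4 ≈ 0.05286
  L2 = 0.2126×0.34670 + 0.7152×0.47932 + 0.0722×0.05286 ≈ 0.42034
Lighter = 0.42034, Darker = 0.18839
Ratio = (L_lighter + 0.05) / (L_darker + 0.05)
Ratio = (0.42034 + 0.05) / (0.18839 + 0.05) = 0.47034 / 0.23839 ≈ 1.9730
Ratio ≈ 1.97:1


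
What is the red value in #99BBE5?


Color: #99BBE5
R = 99 = 153
G = BB = 187
B = E5 = 229
Red = 153


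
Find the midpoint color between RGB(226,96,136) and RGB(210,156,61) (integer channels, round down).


Midpoint: each channel = ⌊(C₁+C₂)/2⌋
R: ⌊(226+210)/2⌋ = 218
G: ⌊(96+156)/2⌋ = 126
B: ⌊(136+61)/2⌋ = 98
= RGB(218, 126, 98)


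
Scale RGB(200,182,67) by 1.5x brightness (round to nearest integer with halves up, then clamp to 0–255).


Multiply each channel by 1.5, round half up, clamp to [0, 255]
R: 200×1.5 = 300 → clamp → 255
G: 182×1.5 = 273 → clamp → 255
B: 67×1.5 = 100.5 → round → 101
= RGB(255, 255, 101)
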